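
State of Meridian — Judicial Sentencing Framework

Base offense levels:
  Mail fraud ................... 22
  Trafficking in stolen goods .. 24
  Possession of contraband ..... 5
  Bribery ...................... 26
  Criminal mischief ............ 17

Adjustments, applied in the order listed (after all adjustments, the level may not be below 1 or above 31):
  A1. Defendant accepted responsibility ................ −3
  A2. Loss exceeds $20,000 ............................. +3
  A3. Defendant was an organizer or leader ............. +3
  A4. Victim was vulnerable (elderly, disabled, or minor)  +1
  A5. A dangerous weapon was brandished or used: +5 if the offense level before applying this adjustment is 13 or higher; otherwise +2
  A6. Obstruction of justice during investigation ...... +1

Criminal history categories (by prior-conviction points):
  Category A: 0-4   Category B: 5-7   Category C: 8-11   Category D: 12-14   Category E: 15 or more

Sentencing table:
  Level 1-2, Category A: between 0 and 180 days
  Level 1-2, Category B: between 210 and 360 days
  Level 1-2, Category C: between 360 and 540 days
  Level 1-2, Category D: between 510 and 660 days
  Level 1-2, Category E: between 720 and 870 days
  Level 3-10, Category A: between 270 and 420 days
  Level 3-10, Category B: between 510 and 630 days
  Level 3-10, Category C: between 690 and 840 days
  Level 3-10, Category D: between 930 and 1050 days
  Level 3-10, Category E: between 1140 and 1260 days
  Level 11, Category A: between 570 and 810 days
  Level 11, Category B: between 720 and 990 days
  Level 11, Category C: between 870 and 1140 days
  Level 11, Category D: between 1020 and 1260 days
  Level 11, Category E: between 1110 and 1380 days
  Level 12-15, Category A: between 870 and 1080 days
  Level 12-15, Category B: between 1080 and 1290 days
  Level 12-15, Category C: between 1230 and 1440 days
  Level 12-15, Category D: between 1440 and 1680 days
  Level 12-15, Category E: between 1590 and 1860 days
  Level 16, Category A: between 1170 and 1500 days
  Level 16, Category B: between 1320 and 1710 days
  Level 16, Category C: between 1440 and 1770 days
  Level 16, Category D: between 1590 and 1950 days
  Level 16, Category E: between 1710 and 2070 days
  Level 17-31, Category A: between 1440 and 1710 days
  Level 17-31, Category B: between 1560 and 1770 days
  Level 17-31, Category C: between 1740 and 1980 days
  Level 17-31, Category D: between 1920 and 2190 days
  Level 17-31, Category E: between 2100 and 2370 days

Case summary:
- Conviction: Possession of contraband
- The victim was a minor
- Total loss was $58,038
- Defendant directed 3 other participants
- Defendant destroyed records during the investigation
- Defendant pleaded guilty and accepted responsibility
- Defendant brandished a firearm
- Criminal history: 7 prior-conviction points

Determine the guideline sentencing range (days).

Base offense level for possession of contraband: 5.
A1 applies: 5 − 3 = 2.
A2 applies: 2 + 3 = 5.
A3 applies: 5 + 3 = 8.
A4 applies: 8 + 1 = 9.
A5 applies (level before this adjustment is 9 < 13, so +2): 9 + 2 = 11.
A6 applies: 11 + 1 = 12.
Final offense level: 12.
Criminal history: 7 prior points → Category B (5-7).
Level 12 falls in the 12-15 band.
Grid: Level 12-15 × Category B = 1080-1290 days.

1080-1290 days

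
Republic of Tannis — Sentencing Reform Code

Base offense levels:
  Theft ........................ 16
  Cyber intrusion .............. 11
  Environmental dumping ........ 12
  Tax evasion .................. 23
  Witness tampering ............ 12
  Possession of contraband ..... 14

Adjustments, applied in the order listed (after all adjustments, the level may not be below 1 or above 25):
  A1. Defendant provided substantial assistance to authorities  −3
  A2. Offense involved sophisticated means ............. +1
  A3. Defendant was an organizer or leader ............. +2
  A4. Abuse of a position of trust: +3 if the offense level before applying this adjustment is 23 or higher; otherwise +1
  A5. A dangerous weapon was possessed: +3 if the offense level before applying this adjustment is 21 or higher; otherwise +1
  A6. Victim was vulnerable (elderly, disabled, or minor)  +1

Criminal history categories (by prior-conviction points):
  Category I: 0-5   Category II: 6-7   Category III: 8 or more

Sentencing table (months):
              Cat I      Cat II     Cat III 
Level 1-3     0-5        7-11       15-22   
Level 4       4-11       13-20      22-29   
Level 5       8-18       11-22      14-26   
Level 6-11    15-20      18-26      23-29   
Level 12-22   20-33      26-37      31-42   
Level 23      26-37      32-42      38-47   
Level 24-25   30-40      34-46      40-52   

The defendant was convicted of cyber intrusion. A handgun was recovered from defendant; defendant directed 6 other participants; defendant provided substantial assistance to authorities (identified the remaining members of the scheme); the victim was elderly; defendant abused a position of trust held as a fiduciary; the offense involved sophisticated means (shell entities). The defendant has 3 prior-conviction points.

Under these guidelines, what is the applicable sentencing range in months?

Base offense level for cyber intrusion: 11.
A1 applies: 11 − 3 = 8.
A2 applies: 8 + 1 = 9.
A3 applies: 9 + 2 = 11.
A4 applies (level before this adjustment is 11 < 23, so +1): 11 + 1 = 12.
A5 applies (level before this adjustment is 12 < 21, so +1): 12 + 1 = 13.
A6 applies: 13 + 1 = 14.
Final offense level: 14.
Criminal history: 3 prior points → Category I (0-5).
Level 14 falls in the 12-22 band.
Grid: Level 12-22 × Category I = 20-33 months.

20-33 months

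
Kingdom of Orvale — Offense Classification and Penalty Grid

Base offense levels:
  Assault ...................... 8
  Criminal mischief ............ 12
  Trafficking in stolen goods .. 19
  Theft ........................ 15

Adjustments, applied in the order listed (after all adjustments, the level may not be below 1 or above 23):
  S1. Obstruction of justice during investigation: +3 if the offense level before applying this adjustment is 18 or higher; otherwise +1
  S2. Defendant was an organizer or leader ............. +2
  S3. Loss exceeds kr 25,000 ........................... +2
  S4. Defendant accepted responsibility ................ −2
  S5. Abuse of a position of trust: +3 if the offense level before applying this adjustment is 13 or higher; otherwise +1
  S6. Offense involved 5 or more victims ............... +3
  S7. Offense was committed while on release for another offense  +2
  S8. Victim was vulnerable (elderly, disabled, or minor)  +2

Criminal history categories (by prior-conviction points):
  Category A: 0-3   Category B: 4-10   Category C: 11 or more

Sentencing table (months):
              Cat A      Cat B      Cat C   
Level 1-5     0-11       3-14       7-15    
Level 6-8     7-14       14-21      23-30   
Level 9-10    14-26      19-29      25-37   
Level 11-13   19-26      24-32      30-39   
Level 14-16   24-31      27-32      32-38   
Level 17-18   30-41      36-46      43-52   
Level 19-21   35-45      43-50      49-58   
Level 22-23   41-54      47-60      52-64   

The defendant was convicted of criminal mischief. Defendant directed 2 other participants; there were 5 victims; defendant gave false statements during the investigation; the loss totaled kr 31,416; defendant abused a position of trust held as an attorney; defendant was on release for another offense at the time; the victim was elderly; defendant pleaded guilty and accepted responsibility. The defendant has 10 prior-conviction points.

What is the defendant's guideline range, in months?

Base offense level for criminal mischief: 12.
S1 applies (level before this adjustment is 12 < 18, so +1): 12 + 1 = 13.
S2 applies: 13 + 2 = 15.
S3 applies: 15 + 2 = 17.
S4 applies: 17 − 2 = 15.
S5 applies (level before this adjustment is 15 ≥ 13, so +3): 15 + 3 = 18.
S6 applies: 18 + 3 = 21.
S7 applies: 21 + 2 = 23.
S8 applies: 23 + 2 = 25.
Level 25 exceeds the maximum of 23; capped at 23.
Final offense level: 23.
Criminal history: 10 prior points → Category B (4-10).
Level 23 falls in the 22-23 band.
Grid: Level 22-23 × Category B = 47-60 months.

47-60 months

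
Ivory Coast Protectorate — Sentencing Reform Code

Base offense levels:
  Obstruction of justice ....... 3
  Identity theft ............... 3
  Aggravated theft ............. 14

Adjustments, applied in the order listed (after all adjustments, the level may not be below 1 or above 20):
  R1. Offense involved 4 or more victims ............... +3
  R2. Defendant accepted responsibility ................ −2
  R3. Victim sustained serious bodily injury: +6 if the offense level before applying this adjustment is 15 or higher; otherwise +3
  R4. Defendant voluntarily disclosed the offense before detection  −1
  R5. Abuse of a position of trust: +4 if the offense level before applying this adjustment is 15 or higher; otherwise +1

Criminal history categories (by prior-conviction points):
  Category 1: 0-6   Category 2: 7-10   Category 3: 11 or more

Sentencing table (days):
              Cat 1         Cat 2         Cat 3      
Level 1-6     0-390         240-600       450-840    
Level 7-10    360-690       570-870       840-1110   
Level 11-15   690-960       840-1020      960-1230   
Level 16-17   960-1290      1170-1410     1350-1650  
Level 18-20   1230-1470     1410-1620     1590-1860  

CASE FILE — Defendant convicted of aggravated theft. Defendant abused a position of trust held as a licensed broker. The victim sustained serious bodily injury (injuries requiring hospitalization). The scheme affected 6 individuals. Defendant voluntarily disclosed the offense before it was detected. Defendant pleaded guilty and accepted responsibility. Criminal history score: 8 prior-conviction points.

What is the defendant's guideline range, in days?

1410-1620 days

Base offense level for aggravated theft: 14.
R1 applies: 14 + 3 = 17.
R2 applies: 17 − 2 = 15.
R3 applies (level before this adjustment is 15 ≥ 15, so +6): 15 + 6 = 21.
R4 applies: 21 − 1 = 20.
R5 applies (level before this adjustment is 20 ≥ 15, so +4): 20 + 4 = 24.
Level 24 exceeds the maximum of 20; capped at 20.
Final offense level: 20.
Criminal history: 8 prior points → Category 2 (7-10).
Level 20 falls in the 18-20 band.
Grid: Level 18-20 × Category 2 = 1410-1620 days.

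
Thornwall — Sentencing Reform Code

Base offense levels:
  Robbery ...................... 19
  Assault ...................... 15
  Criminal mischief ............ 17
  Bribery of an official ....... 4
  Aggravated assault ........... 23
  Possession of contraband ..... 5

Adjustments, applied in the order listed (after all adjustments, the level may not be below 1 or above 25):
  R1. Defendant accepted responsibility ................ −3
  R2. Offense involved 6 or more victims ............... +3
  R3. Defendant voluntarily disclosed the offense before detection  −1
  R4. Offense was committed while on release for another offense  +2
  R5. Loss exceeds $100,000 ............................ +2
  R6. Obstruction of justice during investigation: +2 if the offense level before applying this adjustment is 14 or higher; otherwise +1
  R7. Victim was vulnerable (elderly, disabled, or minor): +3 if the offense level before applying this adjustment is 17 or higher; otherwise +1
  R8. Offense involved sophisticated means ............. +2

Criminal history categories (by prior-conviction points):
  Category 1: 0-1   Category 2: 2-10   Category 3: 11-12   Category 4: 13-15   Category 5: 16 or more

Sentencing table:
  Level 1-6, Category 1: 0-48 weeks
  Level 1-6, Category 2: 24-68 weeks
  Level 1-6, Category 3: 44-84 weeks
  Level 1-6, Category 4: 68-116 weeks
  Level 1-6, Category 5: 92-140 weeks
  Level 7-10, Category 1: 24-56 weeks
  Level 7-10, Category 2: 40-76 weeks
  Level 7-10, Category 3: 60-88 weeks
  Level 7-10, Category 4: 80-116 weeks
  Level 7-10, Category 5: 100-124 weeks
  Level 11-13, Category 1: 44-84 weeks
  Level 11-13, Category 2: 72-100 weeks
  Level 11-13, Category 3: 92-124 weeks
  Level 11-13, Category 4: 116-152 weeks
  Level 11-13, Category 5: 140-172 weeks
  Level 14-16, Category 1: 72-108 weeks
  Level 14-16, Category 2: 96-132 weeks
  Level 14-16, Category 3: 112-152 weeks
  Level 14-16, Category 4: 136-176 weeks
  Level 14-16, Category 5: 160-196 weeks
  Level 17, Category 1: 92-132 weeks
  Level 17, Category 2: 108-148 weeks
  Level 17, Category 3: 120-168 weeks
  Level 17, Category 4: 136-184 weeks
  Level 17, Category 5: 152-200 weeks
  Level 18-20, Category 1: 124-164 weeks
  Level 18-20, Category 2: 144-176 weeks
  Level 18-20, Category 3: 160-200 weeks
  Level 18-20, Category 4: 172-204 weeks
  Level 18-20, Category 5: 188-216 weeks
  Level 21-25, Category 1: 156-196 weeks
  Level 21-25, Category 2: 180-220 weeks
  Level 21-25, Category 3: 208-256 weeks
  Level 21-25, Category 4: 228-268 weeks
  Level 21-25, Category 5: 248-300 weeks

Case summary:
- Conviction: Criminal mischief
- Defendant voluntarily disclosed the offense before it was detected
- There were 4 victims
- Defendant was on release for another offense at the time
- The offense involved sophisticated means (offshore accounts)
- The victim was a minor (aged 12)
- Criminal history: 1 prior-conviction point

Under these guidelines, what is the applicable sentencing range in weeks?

156-196 weeks

Base offense level for criminal mischief: 17.
R3 applies: 17 − 1 = 16.
R4 applies: 16 + 2 = 18.
R5 does not apply.
R6 does not apply.
R7 applies (level before this adjustment is 18 ≥ 17, so +3): 18 + 3 = 21.
R8 applies: 21 + 2 = 23.
Final offense level: 23.
Criminal history: 1 prior point → Category 1 (0-1).
Level 23 falls in the 21-25 band.
Grid: Level 21-25 × Category 1 = 156-196 weeks.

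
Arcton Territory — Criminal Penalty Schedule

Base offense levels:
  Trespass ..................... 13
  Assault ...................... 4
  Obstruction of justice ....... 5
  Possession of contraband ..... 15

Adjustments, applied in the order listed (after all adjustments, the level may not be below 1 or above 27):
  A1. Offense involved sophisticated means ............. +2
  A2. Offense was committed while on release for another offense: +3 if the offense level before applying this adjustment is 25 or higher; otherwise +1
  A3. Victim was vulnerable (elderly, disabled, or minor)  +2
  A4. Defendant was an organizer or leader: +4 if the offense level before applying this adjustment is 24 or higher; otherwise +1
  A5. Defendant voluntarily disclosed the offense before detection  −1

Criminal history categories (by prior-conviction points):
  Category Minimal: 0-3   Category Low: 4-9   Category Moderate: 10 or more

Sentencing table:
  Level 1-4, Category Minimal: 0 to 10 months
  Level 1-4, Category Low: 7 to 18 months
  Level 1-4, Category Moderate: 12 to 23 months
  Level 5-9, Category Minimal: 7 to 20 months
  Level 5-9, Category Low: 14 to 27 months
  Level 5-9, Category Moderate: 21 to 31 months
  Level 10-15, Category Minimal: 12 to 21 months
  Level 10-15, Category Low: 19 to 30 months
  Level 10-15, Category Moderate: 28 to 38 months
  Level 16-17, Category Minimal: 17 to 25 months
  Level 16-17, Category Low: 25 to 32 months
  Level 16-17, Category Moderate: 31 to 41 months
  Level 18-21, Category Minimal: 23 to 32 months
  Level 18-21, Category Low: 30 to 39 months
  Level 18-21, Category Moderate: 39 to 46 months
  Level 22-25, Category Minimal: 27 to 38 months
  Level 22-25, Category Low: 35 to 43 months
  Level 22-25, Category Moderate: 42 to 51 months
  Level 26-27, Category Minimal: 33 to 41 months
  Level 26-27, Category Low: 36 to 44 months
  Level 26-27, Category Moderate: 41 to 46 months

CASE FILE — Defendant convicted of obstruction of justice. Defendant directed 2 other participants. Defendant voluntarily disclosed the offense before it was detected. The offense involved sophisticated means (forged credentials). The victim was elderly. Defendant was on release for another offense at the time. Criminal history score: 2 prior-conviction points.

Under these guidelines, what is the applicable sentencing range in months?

Base offense level for obstruction of justice: 5.
A1 applies: 5 + 2 = 7.
A2 applies (level before this adjustment is 7 < 25, so +1): 7 + 1 = 8.
A3 applies: 8 + 2 = 10.
A4 applies (level before this adjustment is 10 < 24, so +1): 10 + 1 = 11.
A5 applies: 11 − 1 = 10.
Final offense level: 10.
Criminal history: 2 prior points → Category Minimal (0-3).
Level 10 falls in the 10-15 band.
Grid: Level 10-15 × Category Minimal = 12-21 months.

12-21 months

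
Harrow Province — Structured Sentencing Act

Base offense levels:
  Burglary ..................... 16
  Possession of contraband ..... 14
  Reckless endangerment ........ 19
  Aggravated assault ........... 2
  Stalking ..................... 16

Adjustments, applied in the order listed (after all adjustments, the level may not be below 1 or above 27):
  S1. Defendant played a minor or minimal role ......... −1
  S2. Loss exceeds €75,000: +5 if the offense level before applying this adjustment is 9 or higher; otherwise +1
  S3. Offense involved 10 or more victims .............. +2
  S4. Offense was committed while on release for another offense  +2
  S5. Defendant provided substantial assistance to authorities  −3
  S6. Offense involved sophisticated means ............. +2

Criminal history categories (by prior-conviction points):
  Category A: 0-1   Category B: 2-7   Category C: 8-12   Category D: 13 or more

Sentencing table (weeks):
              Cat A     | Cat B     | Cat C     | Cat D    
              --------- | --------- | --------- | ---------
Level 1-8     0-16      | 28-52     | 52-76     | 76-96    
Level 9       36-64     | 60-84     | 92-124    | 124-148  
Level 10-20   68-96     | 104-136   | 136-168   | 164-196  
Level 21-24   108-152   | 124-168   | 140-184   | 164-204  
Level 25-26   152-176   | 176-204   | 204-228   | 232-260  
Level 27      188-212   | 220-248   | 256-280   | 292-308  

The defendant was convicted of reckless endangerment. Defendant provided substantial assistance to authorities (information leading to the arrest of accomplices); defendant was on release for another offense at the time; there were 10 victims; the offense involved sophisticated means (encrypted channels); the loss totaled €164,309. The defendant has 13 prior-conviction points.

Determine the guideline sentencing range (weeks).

292-308 weeks

Base offense level for reckless endangerment: 19.
S1 does not apply.
S2 applies (level before this adjustment is 19 ≥ 9, so +5): 19 + 5 = 24.
S3 applies: 24 + 2 = 26.
S4 applies: 26 + 2 = 28.
S5 applies: 28 − 3 = 25.
S6 applies: 25 + 2 = 27.
Final offense level: 27.
Criminal history: 13 prior points → Category D (13+).
Level 27 falls in the 27 band.
Grid: Level 27 × Category D = 292-308 weeks.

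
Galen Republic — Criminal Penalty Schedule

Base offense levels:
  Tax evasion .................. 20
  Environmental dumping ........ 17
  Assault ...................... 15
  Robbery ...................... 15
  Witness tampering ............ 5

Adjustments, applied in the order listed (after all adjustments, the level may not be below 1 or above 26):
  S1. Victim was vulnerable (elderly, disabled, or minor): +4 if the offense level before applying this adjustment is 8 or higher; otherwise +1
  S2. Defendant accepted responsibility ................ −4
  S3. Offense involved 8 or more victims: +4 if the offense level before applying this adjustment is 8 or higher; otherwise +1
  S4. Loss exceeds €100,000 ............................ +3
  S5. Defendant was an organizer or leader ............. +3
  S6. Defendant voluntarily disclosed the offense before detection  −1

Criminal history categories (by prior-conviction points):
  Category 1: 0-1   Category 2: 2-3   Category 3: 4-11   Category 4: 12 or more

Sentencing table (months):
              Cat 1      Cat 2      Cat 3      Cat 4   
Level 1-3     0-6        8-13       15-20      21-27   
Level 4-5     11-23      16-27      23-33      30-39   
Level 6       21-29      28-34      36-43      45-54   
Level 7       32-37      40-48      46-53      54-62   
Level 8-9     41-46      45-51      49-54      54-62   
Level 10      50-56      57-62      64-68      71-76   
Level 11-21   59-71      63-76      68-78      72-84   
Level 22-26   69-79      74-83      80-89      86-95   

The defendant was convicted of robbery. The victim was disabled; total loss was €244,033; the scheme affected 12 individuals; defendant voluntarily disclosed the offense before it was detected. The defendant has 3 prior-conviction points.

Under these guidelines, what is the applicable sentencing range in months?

Base offense level for robbery: 15.
S1 applies (level before this adjustment is 15 ≥ 8, so +4): 15 + 4 = 19.
S2 does not apply.
S3 applies (level before this adjustment is 19 ≥ 8, so +4): 19 + 4 = 23.
S4 applies: 23 + 3 = 26.
S5 does not apply.
S6 applies: 26 − 1 = 25.
Final offense level: 25.
Criminal history: 3 prior points → Category 2 (2-3).
Level 25 falls in the 22-26 band.
Grid: Level 22-26 × Category 2 = 74-83 months.

74-83 months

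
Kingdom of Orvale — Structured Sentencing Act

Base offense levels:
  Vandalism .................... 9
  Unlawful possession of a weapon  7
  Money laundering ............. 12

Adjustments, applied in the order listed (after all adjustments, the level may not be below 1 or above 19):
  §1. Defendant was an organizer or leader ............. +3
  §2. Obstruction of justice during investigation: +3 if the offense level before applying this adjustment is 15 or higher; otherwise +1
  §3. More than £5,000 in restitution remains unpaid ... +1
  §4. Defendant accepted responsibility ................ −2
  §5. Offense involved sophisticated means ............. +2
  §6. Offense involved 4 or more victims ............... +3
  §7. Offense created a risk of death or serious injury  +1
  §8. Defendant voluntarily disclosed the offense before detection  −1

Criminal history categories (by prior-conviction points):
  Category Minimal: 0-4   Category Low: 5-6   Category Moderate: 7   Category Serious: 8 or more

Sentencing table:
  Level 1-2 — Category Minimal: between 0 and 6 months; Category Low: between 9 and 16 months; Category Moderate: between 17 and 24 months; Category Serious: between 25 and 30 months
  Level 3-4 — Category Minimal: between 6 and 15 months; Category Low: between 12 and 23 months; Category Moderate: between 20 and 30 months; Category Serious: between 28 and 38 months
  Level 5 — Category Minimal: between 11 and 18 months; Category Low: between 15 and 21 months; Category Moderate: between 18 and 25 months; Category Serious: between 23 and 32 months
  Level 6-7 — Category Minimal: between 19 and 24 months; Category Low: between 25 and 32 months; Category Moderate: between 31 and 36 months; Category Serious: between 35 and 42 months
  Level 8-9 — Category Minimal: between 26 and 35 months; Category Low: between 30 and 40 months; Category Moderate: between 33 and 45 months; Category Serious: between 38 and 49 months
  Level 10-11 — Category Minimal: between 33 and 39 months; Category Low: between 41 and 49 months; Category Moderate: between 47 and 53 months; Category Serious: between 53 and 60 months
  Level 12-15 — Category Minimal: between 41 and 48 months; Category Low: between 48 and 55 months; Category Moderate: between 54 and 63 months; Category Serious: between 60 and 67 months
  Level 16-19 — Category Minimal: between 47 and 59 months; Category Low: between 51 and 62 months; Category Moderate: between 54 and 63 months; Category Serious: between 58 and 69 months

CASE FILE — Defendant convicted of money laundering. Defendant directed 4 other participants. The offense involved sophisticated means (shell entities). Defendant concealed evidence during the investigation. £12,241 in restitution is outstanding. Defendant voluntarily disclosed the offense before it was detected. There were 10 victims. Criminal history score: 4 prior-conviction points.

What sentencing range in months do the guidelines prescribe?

Base offense level for money laundering: 12.
§1 applies: 12 + 3 = 15.
§2 applies (level before this adjustment is 15 ≥ 15, so +3): 15 + 3 = 18.
§3 applies: 18 + 1 = 19.
§5 applies: 19 + 2 = 21.
§6 applies: 21 + 3 = 24.
§7 does not apply.
§8 applies: 24 − 1 = 23.
Level 23 exceeds the maximum of 19; capped at 19.
Final offense level: 19.
Criminal history: 4 prior points → Category Minimal (0-4).
Level 19 falls in the 16-19 band.
Grid: Level 16-19 × Category Minimal = 47-59 months.

47-59 months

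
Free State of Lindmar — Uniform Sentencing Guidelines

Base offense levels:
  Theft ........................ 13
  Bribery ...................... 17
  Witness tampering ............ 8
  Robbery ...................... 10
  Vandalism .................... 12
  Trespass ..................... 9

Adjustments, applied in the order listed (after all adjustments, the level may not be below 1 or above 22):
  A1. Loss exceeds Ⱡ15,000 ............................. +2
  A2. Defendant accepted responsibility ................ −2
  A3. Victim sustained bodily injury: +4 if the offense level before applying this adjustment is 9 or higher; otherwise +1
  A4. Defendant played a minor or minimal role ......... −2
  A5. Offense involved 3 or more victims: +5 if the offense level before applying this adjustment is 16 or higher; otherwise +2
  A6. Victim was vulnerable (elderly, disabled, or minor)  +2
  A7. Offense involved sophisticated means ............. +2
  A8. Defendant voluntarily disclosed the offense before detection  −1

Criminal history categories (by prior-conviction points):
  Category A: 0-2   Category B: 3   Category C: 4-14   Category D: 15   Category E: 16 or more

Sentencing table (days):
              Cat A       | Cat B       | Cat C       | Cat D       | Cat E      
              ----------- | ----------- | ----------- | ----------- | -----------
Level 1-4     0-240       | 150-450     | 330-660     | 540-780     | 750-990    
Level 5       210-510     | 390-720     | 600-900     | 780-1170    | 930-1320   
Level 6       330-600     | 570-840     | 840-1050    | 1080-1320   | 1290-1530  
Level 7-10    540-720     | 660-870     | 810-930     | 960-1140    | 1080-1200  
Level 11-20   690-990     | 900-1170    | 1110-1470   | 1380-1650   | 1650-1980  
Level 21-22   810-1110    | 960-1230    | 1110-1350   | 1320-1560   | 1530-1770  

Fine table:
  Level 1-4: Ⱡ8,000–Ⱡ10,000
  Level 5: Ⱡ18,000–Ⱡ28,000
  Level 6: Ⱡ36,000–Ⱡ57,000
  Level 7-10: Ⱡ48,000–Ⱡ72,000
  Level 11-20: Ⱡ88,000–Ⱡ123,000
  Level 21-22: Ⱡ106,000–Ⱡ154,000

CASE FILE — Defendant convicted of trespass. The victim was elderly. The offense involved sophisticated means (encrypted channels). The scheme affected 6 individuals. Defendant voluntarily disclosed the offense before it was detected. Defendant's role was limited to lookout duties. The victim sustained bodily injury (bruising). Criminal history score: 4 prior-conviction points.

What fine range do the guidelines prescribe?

Base offense level for trespass: 9.
A1 does not apply.
A3 applies (level before this adjustment is 9 ≥ 9, so +4): 9 + 4 = 13.
A4 applies: 13 − 2 = 11.
A5 applies (level before this adjustment is 11 < 16, so +2): 11 + 2 = 13.
A6 applies: 13 + 2 = 15.
A7 applies: 15 + 2 = 17.
A8 applies: 17 − 1 = 16.
Final offense level: 16.
Level 16 falls in the 11-20 band.
Fine table: Level 11-20 → Ⱡ88,000–Ⱡ123,000.

Ⱡ88,000–Ⱡ123,000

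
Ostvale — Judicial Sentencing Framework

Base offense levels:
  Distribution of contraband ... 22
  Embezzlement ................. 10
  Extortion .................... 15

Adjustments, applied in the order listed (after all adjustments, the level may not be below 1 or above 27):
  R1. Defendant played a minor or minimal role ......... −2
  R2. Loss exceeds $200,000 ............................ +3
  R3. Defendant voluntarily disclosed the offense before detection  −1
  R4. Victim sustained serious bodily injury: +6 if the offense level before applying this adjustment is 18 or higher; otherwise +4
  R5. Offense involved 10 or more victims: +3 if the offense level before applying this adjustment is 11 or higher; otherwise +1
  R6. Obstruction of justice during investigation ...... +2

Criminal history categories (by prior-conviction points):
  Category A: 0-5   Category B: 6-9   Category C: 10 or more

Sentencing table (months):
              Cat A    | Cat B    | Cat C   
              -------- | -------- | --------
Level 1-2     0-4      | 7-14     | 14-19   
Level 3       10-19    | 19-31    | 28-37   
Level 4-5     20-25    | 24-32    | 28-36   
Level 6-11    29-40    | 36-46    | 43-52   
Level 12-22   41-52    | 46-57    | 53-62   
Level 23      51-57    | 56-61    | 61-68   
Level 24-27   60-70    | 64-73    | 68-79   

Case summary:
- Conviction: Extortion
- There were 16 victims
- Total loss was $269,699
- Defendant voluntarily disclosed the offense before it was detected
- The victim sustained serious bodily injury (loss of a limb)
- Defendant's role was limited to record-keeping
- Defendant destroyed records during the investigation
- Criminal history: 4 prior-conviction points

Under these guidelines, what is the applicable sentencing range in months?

Base offense level for extortion: 15.
R1 applies: 15 − 2 = 13.
R2 applies: 13 + 3 = 16.
R3 applies: 16 − 1 = 15.
R4 applies (level before this adjustment is 15 < 18, so +4): 15 + 4 = 19.
R5 applies (level before this adjustment is 19 ≥ 11, so +3): 19 + 3 = 22.
R6 applies: 22 + 2 = 24.
Final offense level: 24.
Criminal history: 4 prior points → Category A (0-5).
Level 24 falls in the 24-27 band.
Grid: Level 24-27 × Category A = 60-70 months.

60-70 months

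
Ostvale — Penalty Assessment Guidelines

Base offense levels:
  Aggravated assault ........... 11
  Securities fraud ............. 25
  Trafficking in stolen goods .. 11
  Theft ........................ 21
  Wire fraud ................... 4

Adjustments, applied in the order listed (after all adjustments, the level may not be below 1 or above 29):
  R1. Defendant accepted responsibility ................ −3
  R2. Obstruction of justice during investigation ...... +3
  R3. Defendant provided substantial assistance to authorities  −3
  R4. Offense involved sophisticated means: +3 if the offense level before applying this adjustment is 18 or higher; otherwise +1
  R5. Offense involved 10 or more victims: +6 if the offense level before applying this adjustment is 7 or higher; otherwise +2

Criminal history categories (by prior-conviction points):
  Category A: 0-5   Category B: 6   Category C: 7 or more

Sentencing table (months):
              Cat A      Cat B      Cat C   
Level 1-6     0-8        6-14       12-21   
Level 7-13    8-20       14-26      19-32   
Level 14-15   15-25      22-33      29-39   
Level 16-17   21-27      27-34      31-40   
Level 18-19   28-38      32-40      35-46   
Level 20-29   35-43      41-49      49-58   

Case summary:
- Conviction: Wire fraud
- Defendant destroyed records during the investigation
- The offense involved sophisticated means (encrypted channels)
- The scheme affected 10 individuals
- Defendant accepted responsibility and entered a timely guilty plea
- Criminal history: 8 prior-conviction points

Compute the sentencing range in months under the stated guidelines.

Base offense level for wire fraud: 4.
R1 applies: 4 − 3 = 1.
R2 applies: 1 + 3 = 4.
R4 applies (level before this adjustment is 4 < 18, so +1): 4 + 1 = 5.
R5 applies (level before this adjustment is 5 < 7, so +2): 5 + 2 = 7.
Final offense level: 7.
Criminal history: 8 prior points → Category C (7+).
Level 7 falls in the 7-13 band.
Grid: Level 7-13 × Category C = 19-32 months.

19-32 months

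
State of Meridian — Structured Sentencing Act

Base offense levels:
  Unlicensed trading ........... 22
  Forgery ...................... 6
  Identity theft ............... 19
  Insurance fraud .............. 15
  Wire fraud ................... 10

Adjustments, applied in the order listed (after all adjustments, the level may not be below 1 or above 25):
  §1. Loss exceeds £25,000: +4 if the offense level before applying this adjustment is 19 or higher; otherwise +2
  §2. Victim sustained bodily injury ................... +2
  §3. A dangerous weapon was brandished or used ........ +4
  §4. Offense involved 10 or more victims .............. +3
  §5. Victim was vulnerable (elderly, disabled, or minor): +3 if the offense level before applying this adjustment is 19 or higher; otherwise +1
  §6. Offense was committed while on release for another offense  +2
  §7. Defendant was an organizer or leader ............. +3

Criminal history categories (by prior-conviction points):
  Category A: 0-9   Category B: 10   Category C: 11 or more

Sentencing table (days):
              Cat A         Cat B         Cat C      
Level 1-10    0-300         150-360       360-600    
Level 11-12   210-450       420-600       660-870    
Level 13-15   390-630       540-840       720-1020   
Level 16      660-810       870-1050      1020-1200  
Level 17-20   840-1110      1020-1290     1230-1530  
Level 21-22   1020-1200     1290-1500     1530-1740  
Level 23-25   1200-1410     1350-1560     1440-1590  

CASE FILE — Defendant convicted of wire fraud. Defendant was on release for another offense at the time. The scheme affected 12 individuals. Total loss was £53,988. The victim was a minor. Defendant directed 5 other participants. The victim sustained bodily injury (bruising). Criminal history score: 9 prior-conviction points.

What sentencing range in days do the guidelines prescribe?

1200-1410 days

Base offense level for wire fraud: 10.
§1 applies (level before this adjustment is 10 < 19, so +2): 10 + 2 = 12.
§2 applies: 12 + 2 = 14.
§4 applies: 14 + 3 = 17.
§5 applies (level before this adjustment is 17 < 19, so +1): 17 + 1 = 18.
§6 applies: 18 + 2 = 20.
§7 applies: 20 + 3 = 23.
Final offense level: 23.
Criminal history: 9 prior points → Category A (0-9).
Level 23 falls in the 23-25 band.
Grid: Level 23-25 × Category A = 1200-1410 days.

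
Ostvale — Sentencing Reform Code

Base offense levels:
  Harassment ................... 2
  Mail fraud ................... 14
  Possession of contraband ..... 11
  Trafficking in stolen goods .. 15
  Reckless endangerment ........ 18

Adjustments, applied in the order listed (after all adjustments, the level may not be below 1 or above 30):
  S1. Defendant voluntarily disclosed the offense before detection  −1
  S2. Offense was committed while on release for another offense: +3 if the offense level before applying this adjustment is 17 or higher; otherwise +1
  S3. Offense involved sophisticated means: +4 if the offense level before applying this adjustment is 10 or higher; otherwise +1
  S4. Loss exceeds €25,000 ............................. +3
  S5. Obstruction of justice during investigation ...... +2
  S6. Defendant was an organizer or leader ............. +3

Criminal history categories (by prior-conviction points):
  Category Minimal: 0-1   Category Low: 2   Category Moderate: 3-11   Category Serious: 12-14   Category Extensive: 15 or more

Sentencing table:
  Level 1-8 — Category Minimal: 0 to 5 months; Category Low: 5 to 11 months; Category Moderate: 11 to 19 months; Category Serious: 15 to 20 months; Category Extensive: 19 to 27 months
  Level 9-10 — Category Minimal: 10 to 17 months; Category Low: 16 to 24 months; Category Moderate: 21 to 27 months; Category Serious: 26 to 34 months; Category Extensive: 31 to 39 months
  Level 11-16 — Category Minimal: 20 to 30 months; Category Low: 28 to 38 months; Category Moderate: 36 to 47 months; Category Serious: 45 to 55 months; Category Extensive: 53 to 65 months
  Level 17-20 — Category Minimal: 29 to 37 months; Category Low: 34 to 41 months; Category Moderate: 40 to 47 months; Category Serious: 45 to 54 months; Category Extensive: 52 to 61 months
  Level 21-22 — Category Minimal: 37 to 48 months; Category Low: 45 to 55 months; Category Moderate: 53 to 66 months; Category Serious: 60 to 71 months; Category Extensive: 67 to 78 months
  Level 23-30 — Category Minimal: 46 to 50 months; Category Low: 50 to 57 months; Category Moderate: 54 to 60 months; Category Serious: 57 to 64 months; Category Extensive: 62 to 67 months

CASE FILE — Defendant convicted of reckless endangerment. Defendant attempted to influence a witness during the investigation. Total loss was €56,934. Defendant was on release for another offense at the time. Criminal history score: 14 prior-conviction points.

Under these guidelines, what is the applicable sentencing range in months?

Base offense level for reckless endangerment: 18.
S2 applies (level before this adjustment is 18 ≥ 17, so +3): 18 + 3 = 21.
S3 does not apply.
S4 applies: 21 + 3 = 24.
S5 applies: 24 + 2 = 26.
Final offense level: 26.
Criminal history: 14 prior points → Category Serious (12-14).
Level 26 falls in the 23-30 band.
Grid: Level 23-30 × Category Serious = 57-64 months.

57-64 months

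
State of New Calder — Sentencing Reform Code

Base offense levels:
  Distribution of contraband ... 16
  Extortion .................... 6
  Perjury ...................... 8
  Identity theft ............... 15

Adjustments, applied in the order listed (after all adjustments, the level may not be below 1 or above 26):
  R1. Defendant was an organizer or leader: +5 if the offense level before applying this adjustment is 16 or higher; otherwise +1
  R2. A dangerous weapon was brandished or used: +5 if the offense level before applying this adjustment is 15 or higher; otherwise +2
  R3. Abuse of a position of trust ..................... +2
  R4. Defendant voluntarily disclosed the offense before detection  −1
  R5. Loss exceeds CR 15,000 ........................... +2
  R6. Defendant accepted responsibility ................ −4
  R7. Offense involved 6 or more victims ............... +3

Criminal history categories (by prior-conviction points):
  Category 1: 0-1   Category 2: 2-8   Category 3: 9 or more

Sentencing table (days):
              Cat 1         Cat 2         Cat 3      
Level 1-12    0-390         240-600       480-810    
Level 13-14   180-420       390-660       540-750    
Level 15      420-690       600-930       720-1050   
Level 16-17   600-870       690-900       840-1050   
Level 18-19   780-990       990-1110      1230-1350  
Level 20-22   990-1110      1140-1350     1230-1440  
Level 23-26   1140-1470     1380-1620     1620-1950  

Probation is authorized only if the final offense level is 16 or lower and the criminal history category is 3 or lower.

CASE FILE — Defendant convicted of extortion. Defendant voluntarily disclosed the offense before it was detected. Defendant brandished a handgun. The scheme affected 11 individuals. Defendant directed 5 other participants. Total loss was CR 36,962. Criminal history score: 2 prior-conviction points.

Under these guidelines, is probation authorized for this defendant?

Yes

Base offense level for extortion: 6.
R1 applies (level before this adjustment is 6 < 16, so +1): 6 + 1 = 7.
R2 applies (level before this adjustment is 7 < 15, so +2): 7 + 2 = 9.
R4 applies: 9 − 1 = 8.
R5 applies: 8 + 2 = 10.
R6 does not apply.
R7 applies: 10 + 3 = 13.
Final offense level: 13.
Criminal history: 2 prior points → Category 2 (2-8).
Level 13 falls in the 13-14 band.
Grid: Level 13-14 × Category 2 = 390-660 days.
Probation check: level 13 ≤ 16 and category 2 ≤ 3 → eligible.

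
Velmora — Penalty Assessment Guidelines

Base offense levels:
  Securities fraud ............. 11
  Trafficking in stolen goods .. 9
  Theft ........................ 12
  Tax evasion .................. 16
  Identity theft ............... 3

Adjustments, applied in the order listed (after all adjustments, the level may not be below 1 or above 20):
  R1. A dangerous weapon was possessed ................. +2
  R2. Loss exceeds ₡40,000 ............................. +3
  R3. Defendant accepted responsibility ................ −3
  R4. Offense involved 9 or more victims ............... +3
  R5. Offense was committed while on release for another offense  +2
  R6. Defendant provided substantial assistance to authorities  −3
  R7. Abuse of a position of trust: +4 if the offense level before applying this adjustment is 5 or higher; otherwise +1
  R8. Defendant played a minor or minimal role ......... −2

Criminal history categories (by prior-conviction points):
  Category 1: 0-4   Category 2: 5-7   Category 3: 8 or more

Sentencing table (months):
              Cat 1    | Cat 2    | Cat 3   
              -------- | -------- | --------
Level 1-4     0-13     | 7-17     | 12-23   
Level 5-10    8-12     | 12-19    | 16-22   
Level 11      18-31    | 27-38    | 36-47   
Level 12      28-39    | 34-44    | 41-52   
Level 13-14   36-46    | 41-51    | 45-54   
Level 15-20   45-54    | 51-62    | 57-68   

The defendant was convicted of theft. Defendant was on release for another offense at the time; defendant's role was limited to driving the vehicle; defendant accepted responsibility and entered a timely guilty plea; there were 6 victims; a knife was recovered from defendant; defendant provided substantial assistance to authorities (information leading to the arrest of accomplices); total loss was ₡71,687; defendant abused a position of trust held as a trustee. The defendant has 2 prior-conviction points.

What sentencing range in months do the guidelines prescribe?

Base offense level for theft: 12.
R1 applies: 12 + 2 = 14.
R2 applies: 14 + 3 = 17.
R3 applies: 17 − 3 = 14.
R5 applies: 14 + 2 = 16.
R6 applies: 16 − 3 = 13.
R7 applies (level before this adjustment is 13 ≥ 5, so +4): 13 + 4 = 17.
R8 applies: 17 − 2 = 15.
Final offense level: 15.
Criminal history: 2 prior points → Category 1 (0-4).
Level 15 falls in the 15-20 band.
Grid: Level 15-20 × Category 1 = 45-54 months.

45-54 months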